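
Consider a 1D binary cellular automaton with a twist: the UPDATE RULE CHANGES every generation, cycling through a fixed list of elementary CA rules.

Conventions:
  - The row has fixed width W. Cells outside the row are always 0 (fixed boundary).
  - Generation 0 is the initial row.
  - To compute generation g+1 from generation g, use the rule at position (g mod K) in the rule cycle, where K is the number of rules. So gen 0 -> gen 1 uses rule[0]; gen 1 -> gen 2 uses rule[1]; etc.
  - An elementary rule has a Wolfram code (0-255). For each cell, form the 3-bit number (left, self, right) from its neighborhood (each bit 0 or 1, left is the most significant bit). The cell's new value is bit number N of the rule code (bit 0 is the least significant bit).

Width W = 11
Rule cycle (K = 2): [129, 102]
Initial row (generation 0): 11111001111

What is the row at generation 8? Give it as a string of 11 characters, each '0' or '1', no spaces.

Gen 0: 11111001111
Gen 1 (rule 129): 01110000110
Gen 2 (rule 102): 10010001010
Gen 3 (rule 129): 00000100000
Gen 4 (rule 102): 00001100000
Gen 5 (rule 129): 11100001111
Gen 6 (rule 102): 00100010001
Gen 7 (rule 129): 10001000100
Gen 8 (rule 102): 10011001100

Answer: 10011001100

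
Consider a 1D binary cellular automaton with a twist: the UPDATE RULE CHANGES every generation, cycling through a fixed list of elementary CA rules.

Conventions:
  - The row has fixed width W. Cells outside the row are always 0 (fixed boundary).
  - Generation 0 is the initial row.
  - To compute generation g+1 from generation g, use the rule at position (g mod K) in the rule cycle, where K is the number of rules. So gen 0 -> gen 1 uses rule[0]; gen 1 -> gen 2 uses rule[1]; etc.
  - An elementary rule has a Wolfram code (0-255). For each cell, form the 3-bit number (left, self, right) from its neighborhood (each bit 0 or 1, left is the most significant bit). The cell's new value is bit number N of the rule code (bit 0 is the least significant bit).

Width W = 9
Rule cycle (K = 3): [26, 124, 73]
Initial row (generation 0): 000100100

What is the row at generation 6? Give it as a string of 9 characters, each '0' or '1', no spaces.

Gen 0: 000100100
Gen 1 (rule 26): 001011010
Gen 2 (rule 124): 001111111
Gen 3 (rule 73): 101000001
Gen 4 (rule 26): 000100010
Gen 5 (rule 124): 000110011
Gen 6 (rule 73): 110110011

Answer: 110110011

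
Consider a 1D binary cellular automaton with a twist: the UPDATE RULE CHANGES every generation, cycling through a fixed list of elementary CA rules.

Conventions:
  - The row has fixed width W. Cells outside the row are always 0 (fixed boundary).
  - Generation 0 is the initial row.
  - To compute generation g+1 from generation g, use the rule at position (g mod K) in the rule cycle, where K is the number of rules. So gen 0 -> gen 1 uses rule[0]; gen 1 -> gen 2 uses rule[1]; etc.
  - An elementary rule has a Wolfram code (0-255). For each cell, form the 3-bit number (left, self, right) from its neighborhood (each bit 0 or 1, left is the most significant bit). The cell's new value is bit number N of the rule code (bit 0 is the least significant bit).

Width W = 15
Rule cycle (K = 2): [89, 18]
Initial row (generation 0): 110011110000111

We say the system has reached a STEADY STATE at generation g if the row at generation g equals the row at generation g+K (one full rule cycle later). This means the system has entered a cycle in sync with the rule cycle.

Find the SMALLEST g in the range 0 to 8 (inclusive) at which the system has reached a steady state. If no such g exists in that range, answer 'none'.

Gen 0: 110011110000111
Gen 1 (rule 89): 111010011110101
Gen 2 (rule 18): 000001100000000
Gen 3 (rule 89): 111101111111111
Gen 4 (rule 18): 000000000000000
Gen 5 (rule 89): 111111111111111
Gen 6 (rule 18): 000000000000000
Gen 7 (rule 89): 111111111111111
Gen 8 (rule 18): 000000000000000
Gen 9 (rule 89): 111111111111111
Gen 10 (rule 18): 000000000000000

Answer: 4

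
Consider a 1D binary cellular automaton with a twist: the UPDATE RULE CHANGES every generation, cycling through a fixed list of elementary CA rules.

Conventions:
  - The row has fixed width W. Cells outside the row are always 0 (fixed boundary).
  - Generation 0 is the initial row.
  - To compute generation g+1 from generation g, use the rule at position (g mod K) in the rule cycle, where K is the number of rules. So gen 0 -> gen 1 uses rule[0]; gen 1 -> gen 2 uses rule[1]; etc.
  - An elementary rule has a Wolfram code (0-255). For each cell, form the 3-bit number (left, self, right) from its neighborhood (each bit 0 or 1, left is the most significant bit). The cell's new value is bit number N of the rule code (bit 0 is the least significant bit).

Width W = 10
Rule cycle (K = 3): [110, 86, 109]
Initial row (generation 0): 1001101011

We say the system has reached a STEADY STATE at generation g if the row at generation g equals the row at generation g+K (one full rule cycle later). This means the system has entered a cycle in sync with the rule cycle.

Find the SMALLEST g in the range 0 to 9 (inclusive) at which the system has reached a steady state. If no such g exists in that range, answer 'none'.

Gen 0: 1001101011
Gen 1 (rule 110): 1011111111
Gen 2 (rule 86): 1000000001
Gen 3 (rule 109): 1011111101
Gen 4 (rule 110): 1110000111
Gen 5 (rule 86): 0011001001
Gen 6 (rule 109): 1011001001
Gen 7 (rule 110): 1111011011
Gen 8 (rule 86): 0001001001
Gen 9 (rule 109): 1101001001
Gen 10 (rule 110): 1111011011
Gen 11 (rule 86): 0001001001
Gen 12 (rule 109): 1101001001

Answer: 7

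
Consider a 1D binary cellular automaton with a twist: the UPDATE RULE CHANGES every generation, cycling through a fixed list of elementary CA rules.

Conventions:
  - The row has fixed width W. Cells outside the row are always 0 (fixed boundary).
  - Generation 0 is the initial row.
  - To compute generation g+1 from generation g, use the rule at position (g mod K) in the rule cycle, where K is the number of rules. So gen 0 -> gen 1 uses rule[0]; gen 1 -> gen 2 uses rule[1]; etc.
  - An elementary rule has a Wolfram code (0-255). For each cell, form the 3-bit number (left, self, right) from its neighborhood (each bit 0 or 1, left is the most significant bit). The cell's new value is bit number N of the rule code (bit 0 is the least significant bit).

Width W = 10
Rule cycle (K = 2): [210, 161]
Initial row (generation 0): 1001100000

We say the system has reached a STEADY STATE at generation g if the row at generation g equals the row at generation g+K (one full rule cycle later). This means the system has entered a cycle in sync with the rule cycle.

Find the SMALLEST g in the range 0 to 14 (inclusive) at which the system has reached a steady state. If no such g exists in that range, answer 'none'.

Answer: 13

Derivation:
Gen 0: 1001100000
Gen 1 (rule 210): 0110110000
Gen 2 (rule 161): 0001000111
Gen 3 (rule 210): 0010101011
Gen 4 (rule 161): 1001010100
Gen 5 (rule 210): 0110000010
Gen 6 (rule 161): 0000111000
Gen 7 (rule 210): 0001011100
Gen 8 (rule 161): 1100101001
Gen 9 (rule 210): 0111000110
Gen 10 (rule 161): 0010010000
Gen 11 (rule 210): 0101101000
Gen 12 (rule 161): 0010010011
Gen 13 (rule 210): 0101101101
Gen 14 (rule 161): 0010010010
Gen 15 (rule 210): 0101101101
Gen 16 (rule 161): 0010010010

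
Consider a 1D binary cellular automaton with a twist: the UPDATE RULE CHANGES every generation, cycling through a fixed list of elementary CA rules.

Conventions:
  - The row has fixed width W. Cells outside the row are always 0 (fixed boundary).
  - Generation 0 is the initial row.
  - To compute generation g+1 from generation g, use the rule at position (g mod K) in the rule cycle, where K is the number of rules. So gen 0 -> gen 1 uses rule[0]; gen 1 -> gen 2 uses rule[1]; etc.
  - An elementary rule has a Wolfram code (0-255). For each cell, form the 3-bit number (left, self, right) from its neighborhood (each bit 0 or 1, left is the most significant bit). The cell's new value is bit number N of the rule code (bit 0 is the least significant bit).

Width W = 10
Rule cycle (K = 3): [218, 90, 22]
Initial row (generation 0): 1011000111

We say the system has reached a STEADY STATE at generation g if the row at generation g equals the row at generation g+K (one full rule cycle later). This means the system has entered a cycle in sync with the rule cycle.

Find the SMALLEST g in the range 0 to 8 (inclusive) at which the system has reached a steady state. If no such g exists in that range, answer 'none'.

Answer: none

Derivation:
Gen 0: 1011000111
Gen 1 (rule 218): 0011101111
Gen 2 (rule 90): 0110101001
Gen 3 (rule 22): 1000101111
Gen 4 (rule 218): 0101001111
Gen 5 (rule 90): 1000111001
Gen 6 (rule 22): 1101000111
Gen 7 (rule 218): 1100101111
Gen 8 (rule 90): 1111001001
Gen 9 (rule 22): 0000111111
Gen 10 (rule 218): 0001111111
Gen 11 (rule 90): 0011000001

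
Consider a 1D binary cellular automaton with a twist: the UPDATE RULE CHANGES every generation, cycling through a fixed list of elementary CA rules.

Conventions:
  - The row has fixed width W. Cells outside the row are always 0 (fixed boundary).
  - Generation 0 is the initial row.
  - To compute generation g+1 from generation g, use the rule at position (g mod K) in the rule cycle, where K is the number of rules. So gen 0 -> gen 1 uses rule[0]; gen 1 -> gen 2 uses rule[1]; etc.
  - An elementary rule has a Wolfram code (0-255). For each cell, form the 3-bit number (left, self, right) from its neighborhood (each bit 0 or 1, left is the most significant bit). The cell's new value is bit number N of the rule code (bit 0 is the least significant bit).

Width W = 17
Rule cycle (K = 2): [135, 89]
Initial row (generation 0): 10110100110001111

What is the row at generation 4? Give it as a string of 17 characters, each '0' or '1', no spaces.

Answer: 00010101111111001

Derivation:
Gen 0: 10110100110001111
Gen 1 (rule 135): 10000101000110110
Gen 2 (rule 89): 01110000110110111
Gen 3 (rule 135): 10100111000000010
Gen 4 (rule 89): 00010101111111001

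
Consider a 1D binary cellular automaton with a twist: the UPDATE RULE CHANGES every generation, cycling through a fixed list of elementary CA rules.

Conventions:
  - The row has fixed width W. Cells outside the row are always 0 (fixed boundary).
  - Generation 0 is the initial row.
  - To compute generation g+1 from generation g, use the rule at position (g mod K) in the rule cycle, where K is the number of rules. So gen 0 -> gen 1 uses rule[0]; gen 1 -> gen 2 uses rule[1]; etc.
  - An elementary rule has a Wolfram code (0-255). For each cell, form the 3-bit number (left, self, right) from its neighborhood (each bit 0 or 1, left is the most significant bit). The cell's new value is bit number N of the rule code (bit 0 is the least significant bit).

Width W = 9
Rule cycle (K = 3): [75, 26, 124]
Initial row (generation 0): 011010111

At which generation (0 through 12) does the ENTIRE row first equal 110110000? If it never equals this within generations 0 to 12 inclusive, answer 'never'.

Gen 0: 011010111
Gen 1 (rule 75): 111000101
Gen 2 (rule 26): 100101000
Gen 3 (rule 124): 110111100
Gen 4 (rule 75): 110100101
Gen 5 (rule 26): 100011000
Gen 6 (rule 124): 110011100
Gen 7 (rule 75): 110110101
Gen 8 (rule 26): 100100000
Gen 9 (rule 124): 110110000
Gen 10 (rule 75): 110110111
Gen 11 (rule 26): 100100100
Gen 12 (rule 124): 110110110

Answer: 9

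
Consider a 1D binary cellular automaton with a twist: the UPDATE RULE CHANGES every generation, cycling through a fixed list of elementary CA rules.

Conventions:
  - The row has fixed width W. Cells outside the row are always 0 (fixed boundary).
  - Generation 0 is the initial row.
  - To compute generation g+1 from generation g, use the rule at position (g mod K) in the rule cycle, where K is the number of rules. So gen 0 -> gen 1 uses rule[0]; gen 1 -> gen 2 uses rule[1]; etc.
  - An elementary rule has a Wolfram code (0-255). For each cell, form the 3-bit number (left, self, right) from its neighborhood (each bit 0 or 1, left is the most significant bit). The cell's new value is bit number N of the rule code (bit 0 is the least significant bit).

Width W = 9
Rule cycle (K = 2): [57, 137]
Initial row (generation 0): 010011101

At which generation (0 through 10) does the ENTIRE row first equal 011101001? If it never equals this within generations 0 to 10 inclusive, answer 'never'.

Answer: never

Derivation:
Gen 0: 010011101
Gen 1 (rule 57): 001010010
Gen 2 (rule 137): 100000000
Gen 3 (rule 57): 011111111
Gen 4 (rule 137): 011111110
Gen 5 (rule 57): 010000001
Gen 6 (rule 137): 000111100
Gen 7 (rule 57): 110100011
Gen 8 (rule 137): 100001010
Gen 9 (rule 57): 011100101
Gen 10 (rule 137): 011000000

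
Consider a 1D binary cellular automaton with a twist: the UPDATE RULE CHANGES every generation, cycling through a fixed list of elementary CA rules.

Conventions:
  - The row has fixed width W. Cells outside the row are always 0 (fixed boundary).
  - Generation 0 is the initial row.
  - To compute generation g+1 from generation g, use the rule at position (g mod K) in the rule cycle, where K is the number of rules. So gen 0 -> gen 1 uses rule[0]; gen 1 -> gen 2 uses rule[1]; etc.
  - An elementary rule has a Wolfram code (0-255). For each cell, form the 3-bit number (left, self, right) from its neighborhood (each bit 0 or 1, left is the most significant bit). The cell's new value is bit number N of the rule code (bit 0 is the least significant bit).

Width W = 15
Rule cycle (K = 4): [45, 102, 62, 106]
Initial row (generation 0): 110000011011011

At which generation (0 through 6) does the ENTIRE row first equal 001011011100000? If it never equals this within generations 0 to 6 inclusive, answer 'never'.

Answer: never

Derivation:
Gen 0: 110000011011011
Gen 1 (rule 45): 100111010110110
Gen 2 (rule 102): 101001111011010
Gen 3 (rule 62): 111111000110111
Gen 4 (rule 106): 100001001111101
Gen 5 (rule 45): 101101001000011
Gen 6 (rule 102): 110111011000101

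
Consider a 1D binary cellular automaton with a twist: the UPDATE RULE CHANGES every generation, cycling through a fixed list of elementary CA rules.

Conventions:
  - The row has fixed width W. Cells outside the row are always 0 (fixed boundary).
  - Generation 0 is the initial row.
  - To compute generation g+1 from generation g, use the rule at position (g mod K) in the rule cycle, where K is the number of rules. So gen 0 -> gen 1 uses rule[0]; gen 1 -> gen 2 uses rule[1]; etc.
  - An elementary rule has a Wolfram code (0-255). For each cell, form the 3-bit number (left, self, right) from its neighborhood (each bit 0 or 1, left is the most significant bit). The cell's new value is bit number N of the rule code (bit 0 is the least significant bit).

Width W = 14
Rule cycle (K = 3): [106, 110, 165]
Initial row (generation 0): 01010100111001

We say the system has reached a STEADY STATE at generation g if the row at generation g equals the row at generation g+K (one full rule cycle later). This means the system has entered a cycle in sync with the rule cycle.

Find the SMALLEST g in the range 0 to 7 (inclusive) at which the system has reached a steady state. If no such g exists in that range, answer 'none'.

Gen 0: 01010100111001
Gen 1 (rule 106): 10101001101010
Gen 2 (rule 110): 11111011111110
Gen 3 (rule 165): 01110101111100
Gen 4 (rule 106): 11011011000100
Gen 5 (rule 110): 11111111001100
Gen 6 (rule 165): 01111110000001
Gen 7 (rule 106): 11000010000010
Gen 8 (rule 110): 11000110000110
Gen 9 (rule 165): 00010000110000
Gen 10 (rule 106): 00100001110000

Answer: none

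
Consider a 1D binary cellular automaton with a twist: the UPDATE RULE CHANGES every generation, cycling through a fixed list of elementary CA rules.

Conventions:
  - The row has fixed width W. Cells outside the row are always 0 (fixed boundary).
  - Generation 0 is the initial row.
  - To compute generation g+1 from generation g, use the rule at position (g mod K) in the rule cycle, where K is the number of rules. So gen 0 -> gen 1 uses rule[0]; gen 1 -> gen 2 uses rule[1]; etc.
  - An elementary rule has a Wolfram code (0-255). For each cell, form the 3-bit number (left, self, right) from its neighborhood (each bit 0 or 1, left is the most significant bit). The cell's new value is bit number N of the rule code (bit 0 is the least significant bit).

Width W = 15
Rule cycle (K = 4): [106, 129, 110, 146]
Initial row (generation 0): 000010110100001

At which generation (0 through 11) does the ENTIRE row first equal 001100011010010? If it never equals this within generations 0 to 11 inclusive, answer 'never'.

Answer: never

Derivation:
Gen 0: 000010110100001
Gen 1 (rule 106): 000101111000010
Gen 2 (rule 129): 110000110011000
Gen 3 (rule 110): 110001110111000
Gen 4 (rule 146): 001010100010100
Gen 5 (rule 106): 010101000101000
Gen 6 (rule 129): 000000010000011
Gen 7 (rule 110): 000000110000111
Gen 8 (rule 146): 000001001001010
Gen 9 (rule 106): 000010010010100
Gen 10 (rule 129): 111000000000001
Gen 11 (rule 110): 101000000000011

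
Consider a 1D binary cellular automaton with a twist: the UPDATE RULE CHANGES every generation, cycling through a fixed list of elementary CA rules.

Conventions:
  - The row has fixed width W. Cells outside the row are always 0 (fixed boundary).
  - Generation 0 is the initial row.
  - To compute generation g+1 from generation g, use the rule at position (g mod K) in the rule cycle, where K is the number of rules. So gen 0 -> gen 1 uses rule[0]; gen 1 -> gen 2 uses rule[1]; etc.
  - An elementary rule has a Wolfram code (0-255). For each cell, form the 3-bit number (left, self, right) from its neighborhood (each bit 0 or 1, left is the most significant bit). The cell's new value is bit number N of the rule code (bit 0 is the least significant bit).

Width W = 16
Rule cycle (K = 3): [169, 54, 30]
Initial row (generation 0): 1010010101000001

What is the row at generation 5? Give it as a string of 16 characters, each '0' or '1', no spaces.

Answer: 0010011000110001

Derivation:
Gen 0: 1010010101000001
Gen 1 (rule 169): 0100001010011100
Gen 2 (rule 54): 1110011111100010
Gen 3 (rule 30): 1001110000010111
Gen 4 (rule 169): 0001100111001110
Gen 5 (rule 54): 0010011000110001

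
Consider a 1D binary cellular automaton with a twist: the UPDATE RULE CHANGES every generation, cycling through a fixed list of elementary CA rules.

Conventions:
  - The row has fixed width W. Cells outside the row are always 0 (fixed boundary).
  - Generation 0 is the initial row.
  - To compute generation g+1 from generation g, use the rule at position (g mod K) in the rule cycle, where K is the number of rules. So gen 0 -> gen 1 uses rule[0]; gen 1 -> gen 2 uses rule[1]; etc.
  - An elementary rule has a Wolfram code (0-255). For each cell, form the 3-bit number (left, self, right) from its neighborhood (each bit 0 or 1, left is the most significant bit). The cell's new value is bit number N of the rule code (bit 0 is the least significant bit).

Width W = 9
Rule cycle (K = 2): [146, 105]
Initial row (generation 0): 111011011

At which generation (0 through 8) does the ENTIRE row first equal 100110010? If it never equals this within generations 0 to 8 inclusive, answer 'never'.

Gen 0: 111011011
Gen 1 (rule 146): 010000000
Gen 2 (rule 105): 000111111
Gen 3 (rule 146): 001011110
Gen 4 (rule 105): 100110010
Gen 5 (rule 146): 011001101
Gen 6 (rule 105): 011001110
Gen 7 (rule 146): 100110101
Gen 8 (rule 105): 000111010

Answer: 4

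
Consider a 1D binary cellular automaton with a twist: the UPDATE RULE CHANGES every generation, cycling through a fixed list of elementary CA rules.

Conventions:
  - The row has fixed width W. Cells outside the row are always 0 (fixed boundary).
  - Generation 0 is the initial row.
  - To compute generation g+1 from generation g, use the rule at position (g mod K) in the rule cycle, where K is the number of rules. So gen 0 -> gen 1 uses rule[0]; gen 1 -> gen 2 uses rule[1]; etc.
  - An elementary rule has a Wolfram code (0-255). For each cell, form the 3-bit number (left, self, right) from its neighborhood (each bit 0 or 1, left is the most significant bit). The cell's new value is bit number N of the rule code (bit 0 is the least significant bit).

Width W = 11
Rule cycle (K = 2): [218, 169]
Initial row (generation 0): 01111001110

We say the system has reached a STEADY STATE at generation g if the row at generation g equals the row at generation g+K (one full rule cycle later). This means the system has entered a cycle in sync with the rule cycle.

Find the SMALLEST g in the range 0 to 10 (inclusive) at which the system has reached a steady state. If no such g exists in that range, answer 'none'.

Gen 0: 01111001110
Gen 1 (rule 218): 11111111111
Gen 2 (rule 169): 11111111110
Gen 3 (rule 218): 11111111111
Gen 4 (rule 169): 11111111110
Gen 5 (rule 218): 11111111111
Gen 6 (rule 169): 11111111110
Gen 7 (rule 218): 11111111111
Gen 8 (rule 169): 11111111110
Gen 9 (rule 218): 11111111111
Gen 10 (rule 169): 11111111110
Gen 11 (rule 218): 11111111111
Gen 12 (rule 169): 11111111110

Answer: 1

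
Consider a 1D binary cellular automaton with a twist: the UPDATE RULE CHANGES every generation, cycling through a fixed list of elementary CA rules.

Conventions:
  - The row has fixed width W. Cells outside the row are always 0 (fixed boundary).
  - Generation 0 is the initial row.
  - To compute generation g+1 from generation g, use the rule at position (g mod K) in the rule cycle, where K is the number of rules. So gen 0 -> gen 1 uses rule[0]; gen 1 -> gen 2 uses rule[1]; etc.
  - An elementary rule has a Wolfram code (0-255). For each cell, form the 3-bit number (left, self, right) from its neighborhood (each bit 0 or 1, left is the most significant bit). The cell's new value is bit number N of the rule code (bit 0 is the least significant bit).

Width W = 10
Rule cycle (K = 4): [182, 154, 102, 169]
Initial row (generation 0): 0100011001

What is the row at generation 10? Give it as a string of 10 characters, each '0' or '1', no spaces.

Gen 0: 0100011001
Gen 1 (rule 182): 1110100111
Gen 2 (rule 154): 1100011110
Gen 3 (rule 102): 0100100010
Gen 4 (rule 169): 0000001000
Gen 5 (rule 182): 0000011100
Gen 6 (rule 154): 0000111010
Gen 7 (rule 102): 0001001110
Gen 8 (rule 169): 1100001100
Gen 9 (rule 182): 0010010010
Gen 10 (rule 154): 0101101101

Answer: 0101101101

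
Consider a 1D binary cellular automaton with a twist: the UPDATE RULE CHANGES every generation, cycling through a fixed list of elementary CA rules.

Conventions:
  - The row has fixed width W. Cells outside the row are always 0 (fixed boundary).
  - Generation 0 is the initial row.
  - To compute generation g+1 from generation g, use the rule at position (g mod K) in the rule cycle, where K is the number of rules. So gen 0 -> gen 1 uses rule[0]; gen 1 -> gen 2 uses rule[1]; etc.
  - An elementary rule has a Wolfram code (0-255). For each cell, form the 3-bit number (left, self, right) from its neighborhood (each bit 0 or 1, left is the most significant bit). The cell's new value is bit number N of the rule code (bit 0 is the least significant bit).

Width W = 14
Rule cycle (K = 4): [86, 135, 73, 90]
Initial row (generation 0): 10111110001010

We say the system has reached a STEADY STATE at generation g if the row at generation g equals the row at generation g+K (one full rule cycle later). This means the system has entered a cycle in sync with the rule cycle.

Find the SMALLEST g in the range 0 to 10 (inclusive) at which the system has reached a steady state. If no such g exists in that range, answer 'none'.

Gen 0: 10111110001010
Gen 1 (rule 86): 10000011011011
Gen 2 (rule 135): 10111100000000
Gen 3 (rule 73): 00100101111111
Gen 4 (rule 90): 01011001000001
Gen 5 (rule 86): 11001111100011
Gen 6 (rule 135): 00010111001100
Gen 7 (rule 73): 11000101001101
Gen 8 (rule 90): 11101000111100
Gen 9 (rule 86): 00101101000110
Gen 10 (rule 135): 11100001011000
Gen 11 (rule 73): 10101100011011
Gen 12 (rule 90): 00001110111011
Gen 13 (rule 86): 00010010001001
Gen 14 (rule 135): 11110110111011

Answer: none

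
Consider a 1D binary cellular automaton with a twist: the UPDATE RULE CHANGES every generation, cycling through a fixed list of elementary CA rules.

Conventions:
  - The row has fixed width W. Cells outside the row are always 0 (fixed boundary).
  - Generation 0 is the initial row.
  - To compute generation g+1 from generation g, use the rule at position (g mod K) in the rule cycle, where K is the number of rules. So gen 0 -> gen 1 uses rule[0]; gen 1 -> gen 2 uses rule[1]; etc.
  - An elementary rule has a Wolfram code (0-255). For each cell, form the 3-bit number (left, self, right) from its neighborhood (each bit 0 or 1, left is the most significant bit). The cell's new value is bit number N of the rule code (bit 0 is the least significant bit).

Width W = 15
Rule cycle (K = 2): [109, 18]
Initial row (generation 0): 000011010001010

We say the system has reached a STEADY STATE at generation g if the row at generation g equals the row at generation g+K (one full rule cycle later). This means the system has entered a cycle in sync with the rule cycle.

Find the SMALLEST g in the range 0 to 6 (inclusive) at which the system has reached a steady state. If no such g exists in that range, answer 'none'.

Answer: 4

Derivation:
Gen 0: 000011010001010
Gen 1 (rule 109): 111011110101110
Gen 2 (rule 18): 000000000000001
Gen 3 (rule 109): 111111111111101
Gen 4 (rule 18): 000000000000000
Gen 5 (rule 109): 111111111111111
Gen 6 (rule 18): 000000000000000
Gen 7 (rule 109): 111111111111111
Gen 8 (rule 18): 000000000000000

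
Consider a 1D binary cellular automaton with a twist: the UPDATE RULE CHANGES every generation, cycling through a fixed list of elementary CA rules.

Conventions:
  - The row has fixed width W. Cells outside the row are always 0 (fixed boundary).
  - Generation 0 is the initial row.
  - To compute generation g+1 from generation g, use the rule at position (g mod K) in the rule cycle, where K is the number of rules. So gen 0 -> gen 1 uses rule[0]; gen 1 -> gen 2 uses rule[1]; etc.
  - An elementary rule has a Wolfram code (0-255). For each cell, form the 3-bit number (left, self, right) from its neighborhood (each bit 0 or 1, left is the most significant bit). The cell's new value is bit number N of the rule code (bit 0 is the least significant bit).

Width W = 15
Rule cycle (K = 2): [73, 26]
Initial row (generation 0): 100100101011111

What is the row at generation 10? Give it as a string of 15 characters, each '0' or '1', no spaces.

Answer: 101000011010010

Derivation:
Gen 0: 100100101011111
Gen 1 (rule 73): 000000000010001
Gen 2 (rule 26): 000000000101010
Gen 3 (rule 73): 111111110000000
Gen 4 (rule 26): 100000001000000
Gen 5 (rule 73): 001111100011111
Gen 6 (rule 26): 011000010110000
Gen 7 (rule 73): 011011000110111
Gen 8 (rule 26): 110010101100100
Gen 9 (rule 73): 110000001100001
Gen 10 (rule 26): 101000011010010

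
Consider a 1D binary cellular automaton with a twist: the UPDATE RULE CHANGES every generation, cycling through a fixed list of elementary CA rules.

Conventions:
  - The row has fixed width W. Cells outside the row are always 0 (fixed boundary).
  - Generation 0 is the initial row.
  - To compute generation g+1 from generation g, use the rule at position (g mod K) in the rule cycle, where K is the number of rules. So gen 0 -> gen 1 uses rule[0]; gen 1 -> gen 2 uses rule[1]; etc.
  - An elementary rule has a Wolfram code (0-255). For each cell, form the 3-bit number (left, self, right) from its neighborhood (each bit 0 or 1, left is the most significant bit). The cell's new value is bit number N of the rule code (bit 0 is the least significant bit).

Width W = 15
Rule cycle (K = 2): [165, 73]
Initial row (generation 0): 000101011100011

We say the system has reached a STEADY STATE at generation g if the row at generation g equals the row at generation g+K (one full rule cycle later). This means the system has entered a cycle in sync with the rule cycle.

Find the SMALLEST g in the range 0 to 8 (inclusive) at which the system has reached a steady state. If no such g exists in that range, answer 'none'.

Gen 0: 000101011100011
Gen 1 (rule 165): 110111101001000
Gen 2 (rule 73): 110100100000011
Gen 3 (rule 165): 001100101111000
Gen 4 (rule 73): 101100001001011
Gen 5 (rule 165): 110001101001100
Gen 6 (rule 73): 110101100001101
Gen 7 (rule 165): 001110001100011
Gen 8 (rule 73): 101010101101011
Gen 9 (rule 165): 111111110011100
Gen 10 (rule 73): 100000010010101

Answer: none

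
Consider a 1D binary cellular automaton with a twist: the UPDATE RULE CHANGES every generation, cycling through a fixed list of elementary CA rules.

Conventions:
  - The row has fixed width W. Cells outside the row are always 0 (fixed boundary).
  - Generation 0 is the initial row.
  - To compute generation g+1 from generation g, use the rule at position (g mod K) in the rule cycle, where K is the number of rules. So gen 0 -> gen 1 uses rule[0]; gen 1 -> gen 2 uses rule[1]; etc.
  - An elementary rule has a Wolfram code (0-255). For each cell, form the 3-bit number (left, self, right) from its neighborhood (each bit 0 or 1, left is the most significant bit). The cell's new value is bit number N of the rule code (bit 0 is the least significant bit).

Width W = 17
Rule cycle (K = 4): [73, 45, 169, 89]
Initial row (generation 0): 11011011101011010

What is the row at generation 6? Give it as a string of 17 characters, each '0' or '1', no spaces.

Gen 0: 11011011101011010
Gen 1 (rule 73): 11011010100011000
Gen 2 (rule 45): 10110111101010011
Gen 3 (rule 169): 01101111010100010
Gen 4 (rule 89): 01101001000011001
Gen 5 (rule 73): 01100000011011000
Gen 6 (rule 45): 01001111010110011

Answer: 01001111010110011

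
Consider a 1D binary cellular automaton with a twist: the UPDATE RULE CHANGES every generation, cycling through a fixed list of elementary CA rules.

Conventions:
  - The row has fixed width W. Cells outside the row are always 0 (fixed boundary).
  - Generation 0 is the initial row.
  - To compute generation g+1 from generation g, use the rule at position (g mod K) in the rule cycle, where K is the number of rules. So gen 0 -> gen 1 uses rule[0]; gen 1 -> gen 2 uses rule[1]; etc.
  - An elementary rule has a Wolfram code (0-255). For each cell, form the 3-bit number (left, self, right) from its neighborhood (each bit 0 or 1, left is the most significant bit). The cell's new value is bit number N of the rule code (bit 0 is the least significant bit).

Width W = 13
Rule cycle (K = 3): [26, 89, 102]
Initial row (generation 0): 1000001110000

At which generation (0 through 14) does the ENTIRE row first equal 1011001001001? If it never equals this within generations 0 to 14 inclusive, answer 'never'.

Answer: 12

Derivation:
Gen 0: 1000001110000
Gen 1 (rule 26): 0100011001000
Gen 2 (rule 89): 0011011100111
Gen 3 (rule 102): 0101100101001
Gen 4 (rule 26): 1001011000110
Gen 5 (rule 89): 0100011110111
Gen 6 (rule 102): 1100100011001
Gen 7 (rule 26): 1011010110110
Gen 8 (rule 89): 0011000110111
Gen 9 (rule 102): 0101001011001
Gen 10 (rule 26): 1000110010110
Gen 11 (rule 89): 0110111000111
Gen 12 (rule 102): 1011001001001
Gen 13 (rule 26): 0010110110110
Gen 14 (rule 89): 1000110110111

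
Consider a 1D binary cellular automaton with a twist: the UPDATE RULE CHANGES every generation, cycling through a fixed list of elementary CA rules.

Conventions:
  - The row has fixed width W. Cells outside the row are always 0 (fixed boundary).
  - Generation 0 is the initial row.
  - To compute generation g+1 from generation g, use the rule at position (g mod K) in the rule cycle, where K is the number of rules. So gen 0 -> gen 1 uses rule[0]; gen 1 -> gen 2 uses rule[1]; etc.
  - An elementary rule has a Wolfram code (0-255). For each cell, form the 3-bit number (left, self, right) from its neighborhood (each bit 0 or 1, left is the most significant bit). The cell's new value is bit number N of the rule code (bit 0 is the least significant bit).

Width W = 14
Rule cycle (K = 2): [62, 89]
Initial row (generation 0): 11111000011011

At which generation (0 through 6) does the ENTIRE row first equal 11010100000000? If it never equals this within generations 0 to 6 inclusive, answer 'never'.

Answer: never

Derivation:
Gen 0: 11111000011011
Gen 1 (rule 62): 10000100110110
Gen 2 (rule 89): 01110010110111
Gen 3 (rule 62): 11001111101100
Gen 4 (rule 89): 11101000101111
Gen 5 (rule 62): 10011101111000
Gen 6 (rule 89): 01010101001111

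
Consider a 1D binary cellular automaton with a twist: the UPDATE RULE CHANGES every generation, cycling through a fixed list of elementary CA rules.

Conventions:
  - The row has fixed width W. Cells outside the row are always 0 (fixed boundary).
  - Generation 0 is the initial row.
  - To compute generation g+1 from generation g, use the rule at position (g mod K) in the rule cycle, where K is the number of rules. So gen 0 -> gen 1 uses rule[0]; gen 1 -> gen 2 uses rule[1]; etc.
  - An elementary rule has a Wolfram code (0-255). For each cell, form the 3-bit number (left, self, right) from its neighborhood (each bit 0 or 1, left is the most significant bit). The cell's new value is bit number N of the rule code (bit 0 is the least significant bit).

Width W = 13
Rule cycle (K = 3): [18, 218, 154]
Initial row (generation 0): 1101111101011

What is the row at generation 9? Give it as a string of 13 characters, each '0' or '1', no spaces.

Gen 0: 1101111101011
Gen 1 (rule 18): 0000000000000
Gen 2 (rule 218): 0000000000000
Gen 3 (rule 154): 0000000000000
Gen 4 (rule 18): 0000000000000
Gen 5 (rule 218): 0000000000000
Gen 6 (rule 154): 0000000000000
Gen 7 (rule 18): 0000000000000
Gen 8 (rule 218): 0000000000000
Gen 9 (rule 154): 0000000000000

Answer: 0000000000000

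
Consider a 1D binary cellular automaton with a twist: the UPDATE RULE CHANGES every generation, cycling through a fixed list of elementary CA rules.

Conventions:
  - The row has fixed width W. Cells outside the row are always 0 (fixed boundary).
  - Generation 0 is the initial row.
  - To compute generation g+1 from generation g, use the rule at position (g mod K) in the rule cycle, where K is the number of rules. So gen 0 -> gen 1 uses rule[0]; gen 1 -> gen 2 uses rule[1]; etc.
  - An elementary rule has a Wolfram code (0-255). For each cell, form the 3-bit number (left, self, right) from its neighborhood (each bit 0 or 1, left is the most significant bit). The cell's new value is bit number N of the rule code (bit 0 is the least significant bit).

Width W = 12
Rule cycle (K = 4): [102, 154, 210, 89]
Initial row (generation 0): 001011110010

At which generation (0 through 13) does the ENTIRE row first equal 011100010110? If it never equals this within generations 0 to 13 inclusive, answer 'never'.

Gen 0: 001011110010
Gen 1 (rule 102): 011100010110
Gen 2 (rule 154): 111010100101
Gen 3 (rule 210): 011000011000
Gen 4 (rule 89): 011111011111
Gen 5 (rule 102): 100001100001
Gen 6 (rule 154): 010011010010
Gen 7 (rule 210): 101101001101
Gen 8 (rule 89): 001100101100
Gen 9 (rule 102): 010101110100
Gen 10 (rule 154): 100001100010
Gen 11 (rule 210): 010010110101
Gen 12 (rule 89): 001000110000
Gen 13 (rule 102): 011001010000

Answer: 1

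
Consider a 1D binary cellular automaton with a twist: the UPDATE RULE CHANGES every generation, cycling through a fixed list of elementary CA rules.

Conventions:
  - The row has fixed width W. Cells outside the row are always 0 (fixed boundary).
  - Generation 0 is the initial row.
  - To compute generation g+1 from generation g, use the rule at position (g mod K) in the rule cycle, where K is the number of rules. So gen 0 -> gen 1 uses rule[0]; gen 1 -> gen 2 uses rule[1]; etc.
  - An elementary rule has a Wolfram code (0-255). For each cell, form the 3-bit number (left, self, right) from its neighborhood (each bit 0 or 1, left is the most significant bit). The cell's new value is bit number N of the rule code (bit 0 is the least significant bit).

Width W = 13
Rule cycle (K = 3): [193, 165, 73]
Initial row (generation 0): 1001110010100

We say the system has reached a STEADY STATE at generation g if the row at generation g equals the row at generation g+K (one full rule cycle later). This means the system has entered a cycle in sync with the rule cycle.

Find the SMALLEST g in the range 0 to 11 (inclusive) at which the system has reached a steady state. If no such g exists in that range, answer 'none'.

Gen 0: 1001110010100
Gen 1 (rule 193): 0000110000001
Gen 2 (rule 165): 1110000111101
Gen 3 (rule 73): 1010110100100
Gen 4 (rule 193): 0000010000001
Gen 5 (rule 165): 1111010111101
Gen 6 (rule 73): 1001000100100
Gen 7 (rule 193): 0000010000001
Gen 8 (rule 165): 1111010111101
Gen 9 (rule 73): 1001000100100
Gen 10 (rule 193): 0000010000001
Gen 11 (rule 165): 1111010111101
Gen 12 (rule 73): 1001000100100
Gen 13 (rule 193): 0000010000001
Gen 14 (rule 165): 1111010111101

Answer: 4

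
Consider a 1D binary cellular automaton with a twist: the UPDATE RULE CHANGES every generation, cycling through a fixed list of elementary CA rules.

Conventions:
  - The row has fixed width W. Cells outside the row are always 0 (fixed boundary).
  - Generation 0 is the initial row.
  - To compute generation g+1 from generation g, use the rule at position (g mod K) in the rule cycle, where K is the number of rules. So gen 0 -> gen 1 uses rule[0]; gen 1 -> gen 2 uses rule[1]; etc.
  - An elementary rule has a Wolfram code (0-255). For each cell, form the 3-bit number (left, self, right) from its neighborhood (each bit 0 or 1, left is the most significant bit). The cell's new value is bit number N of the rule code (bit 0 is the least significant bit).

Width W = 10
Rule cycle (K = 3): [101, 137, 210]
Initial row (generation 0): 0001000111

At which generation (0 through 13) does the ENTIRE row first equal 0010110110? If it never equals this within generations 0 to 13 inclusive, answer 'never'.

Answer: 6

Derivation:
Gen 0: 0001000111
Gen 1 (rule 101): 1101010001
Gen 2 (rule 137): 1000000100
Gen 3 (rule 210): 0100001010
Gen 4 (rule 101): 0101101110
Gen 5 (rule 137): 0001001100
Gen 6 (rule 210): 0010110110
Gen 7 (rule 101): 1011011010
Gen 8 (rule 137): 0010010000
Gen 9 (rule 210): 0101101000
Gen 10 (rule 101): 0110111011
Gen 11 (rule 137): 0100110010
Gen 12 (rule 210): 1011011101
Gen 13 (rule 101): 1101100111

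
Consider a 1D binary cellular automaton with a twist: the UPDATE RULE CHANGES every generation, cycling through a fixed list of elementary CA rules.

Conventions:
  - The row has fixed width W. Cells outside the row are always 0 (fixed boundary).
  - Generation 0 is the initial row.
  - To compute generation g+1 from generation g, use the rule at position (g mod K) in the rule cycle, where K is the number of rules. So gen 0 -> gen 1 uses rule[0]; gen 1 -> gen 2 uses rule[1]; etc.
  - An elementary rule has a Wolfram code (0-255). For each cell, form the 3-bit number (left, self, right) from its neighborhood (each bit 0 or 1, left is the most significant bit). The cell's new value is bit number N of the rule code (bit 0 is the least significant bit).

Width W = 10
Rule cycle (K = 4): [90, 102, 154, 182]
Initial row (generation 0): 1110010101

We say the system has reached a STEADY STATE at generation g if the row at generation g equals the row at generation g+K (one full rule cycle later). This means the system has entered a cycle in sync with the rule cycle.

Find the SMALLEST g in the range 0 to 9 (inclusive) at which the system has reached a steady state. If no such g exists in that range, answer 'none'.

Answer: none

Derivation:
Gen 0: 1110010101
Gen 1 (rule 90): 1011100000
Gen 2 (rule 102): 1100100000
Gen 3 (rule 154): 1011010000
Gen 4 (rule 182): 1100111000
Gen 5 (rule 90): 1111101100
Gen 6 (rule 102): 0000110100
Gen 7 (rule 154): 0001100010
Gen 8 (rule 182): 0010010111
Gen 9 (rule 90): 0101100101
Gen 10 (rule 102): 1110101111
Gen 11 (rule 154): 1100001110
Gen 12 (rule 182): 0010010101
Gen 13 (rule 90): 0101100000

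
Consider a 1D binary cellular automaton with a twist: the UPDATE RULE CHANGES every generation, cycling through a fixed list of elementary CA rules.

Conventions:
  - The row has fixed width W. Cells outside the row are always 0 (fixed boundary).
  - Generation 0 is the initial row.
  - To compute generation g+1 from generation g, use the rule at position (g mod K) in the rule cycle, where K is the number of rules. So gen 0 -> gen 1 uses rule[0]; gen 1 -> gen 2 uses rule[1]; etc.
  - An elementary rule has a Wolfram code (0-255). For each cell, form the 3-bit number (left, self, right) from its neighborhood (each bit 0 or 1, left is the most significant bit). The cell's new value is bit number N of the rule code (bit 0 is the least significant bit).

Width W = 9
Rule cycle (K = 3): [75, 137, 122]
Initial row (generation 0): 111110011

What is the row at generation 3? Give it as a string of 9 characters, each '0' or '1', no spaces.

Answer: 010101111

Derivation:
Gen 0: 111110011
Gen 1 (rule 75): 100010111
Gen 2 (rule 137): 001000110
Gen 3 (rule 122): 010101111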